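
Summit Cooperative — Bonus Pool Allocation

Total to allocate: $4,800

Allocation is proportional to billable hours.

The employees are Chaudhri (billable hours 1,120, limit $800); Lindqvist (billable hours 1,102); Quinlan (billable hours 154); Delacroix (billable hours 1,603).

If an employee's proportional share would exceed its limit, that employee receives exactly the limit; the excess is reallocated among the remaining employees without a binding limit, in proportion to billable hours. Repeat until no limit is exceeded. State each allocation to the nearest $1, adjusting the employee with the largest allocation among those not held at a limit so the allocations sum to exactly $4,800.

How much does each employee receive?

Combined billable hours = 3,979.
Proportional shares (ignoring caps): Chaudhri 1,351.09; Lindqvist 1,329.38; Quinlan 185.78; Delacroix 1,933.75.
Held at cap: Chaudhri ($800); remaining pool $4,000 reallocated over remaining billable hours 2,859.
Remaining shares: Lindqvist 1,541.80 → $1,542; Quinlan 215.46 → $215; Delacroix 2,242.74 → $2,243.

Chaudhri: $800; Lindqvist: $1,542; Quinlan: $215; Delacroix: $2,243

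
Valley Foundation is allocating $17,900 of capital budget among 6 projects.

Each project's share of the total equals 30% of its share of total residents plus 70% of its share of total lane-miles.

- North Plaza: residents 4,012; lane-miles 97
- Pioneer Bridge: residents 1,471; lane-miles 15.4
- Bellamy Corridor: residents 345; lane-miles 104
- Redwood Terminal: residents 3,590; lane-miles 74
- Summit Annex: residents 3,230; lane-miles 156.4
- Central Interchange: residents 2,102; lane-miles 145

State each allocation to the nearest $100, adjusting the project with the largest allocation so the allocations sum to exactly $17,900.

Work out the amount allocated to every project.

North Plaza: $3,500; Pioneer Bridge: $900; Bellamy Corridor: $2,300; Redwood Terminal: $2,900; Summit Annex: $4,500; Central Interchange: $3,800

Totals — residents 14,750, lane-miles 591.8.
Blended shares (30% residents + 70% lane-miles): North Plaza 0.1963; Pioneer Bridge 0.0481; Bellamy Corridor 0.1300; Redwood Terminal 0.1605; Summit Annex 0.2507; Central Interchange 0.2143.
Pro-rata amounts: North Plaza 3,514.39; Pioneer Bridge 861.60; Bellamy Corridor 2,327.56; Redwood Terminal 2,873.78; Summit Annex 4,487.35; Central Interchange 3,835.31.
Rounded to nearest $100: North Plaza $3,500; Pioneer Bridge $900; Bellamy Corridor $2,300; Redwood Terminal $2,900; Summit Annex $4,500; Central Interchange $3,800. Sum = $17,900.
No rounding difference to absorb.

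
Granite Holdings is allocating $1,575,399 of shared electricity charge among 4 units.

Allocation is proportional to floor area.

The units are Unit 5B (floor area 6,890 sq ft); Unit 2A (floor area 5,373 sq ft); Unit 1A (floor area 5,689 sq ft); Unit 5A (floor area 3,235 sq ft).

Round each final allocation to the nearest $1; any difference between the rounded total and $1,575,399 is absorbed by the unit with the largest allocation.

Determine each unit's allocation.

Unit 5B: $512,320 · Unit 2A: $399,519 · Unit 1A: $423,016 · Unit 5A: $240,544

Combined floor area = 21,187.
Unrounded shares: Unit 5B 6,890/21,187 × $1,575,399 = 512,318.83; Unit 2A 5,373/21,187 × $1,575,399 = 399,519.46; Unit 1A 5,689/21,187 × $1,575,399 = 423,016.23; Unit 5A 3,235/21,187 × $1,575,399 = 240,544.47.
After rounding ($1): Unit 5B $512,319; Unit 2A $399,519; Unit 1A $423,016; Unit 5A $240,544. Sum = $1,575,398.
Difference $1,575,399 − $1,575,398 = +$1 applied to largest allocation (Unit 5B): Unit 5B becomes $512,320.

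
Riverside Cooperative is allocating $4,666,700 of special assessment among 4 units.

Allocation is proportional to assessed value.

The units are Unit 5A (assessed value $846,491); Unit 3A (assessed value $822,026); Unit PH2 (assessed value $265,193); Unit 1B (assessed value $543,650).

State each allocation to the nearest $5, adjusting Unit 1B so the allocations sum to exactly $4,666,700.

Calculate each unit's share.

Total assessed value = 2,477,360.
Proportional shares: Unit 5A 846,491/2,477,360 × $4,666,700 = 1,594,568.23; Unit 3A 822,026/2,477,360 × $4,666,700 = 1,548,482.55; Unit PH2 265,193/2,477,360 × $4,666,700 = 499,554.43; Unit 1B 543,650/2,477,360 × $4,666,700 = 1,024,094.78.
At nearest $5: Unit 5A $1,594,570; Unit 3A $1,548,485; Unit PH2 $499,555; Unit 1B $1,024,095. Sum = $4,666,705.
Difference $4,666,700 − $4,666,705 = −$5 applied to Unit 1B: Unit 1B becomes $1,024,090.

Unit 5A: $1,594,570; Unit 3A: $1,548,485; Unit PH2: $499,555; Unit 1B: $1,024,090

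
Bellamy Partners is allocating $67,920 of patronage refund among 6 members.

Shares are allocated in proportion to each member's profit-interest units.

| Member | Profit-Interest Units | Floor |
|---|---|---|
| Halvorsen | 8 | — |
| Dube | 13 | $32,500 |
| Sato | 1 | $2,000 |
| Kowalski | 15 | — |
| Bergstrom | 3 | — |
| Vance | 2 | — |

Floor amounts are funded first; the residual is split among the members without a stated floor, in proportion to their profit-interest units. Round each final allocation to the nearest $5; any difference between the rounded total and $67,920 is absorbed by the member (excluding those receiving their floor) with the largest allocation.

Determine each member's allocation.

Halvorsen: $9,550 | Dube: $32,500 | Sato: $2,000 | Kowalski: $17,905 | Bergstrom: $3,580 | Vance: $2,385

Minimums first: Dube $32,500; Sato $2,000. Residual $33,420.
Residual split over remaining profit-interest units 28: Halvorsen 9,548.57 → $9,550; Kowalski 17,903.57 → $17,905; Bergstrom 3,580.71 → $3,580; Vance 2,387.14 → $2,385.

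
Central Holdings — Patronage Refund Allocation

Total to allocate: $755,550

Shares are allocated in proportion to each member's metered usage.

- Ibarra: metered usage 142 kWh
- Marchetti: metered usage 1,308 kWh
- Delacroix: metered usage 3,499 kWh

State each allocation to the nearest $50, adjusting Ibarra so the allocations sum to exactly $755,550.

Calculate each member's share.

Combined metered usage = 4,949.
Raw shares: Ibarra 142/4,949 × $755,550 = 21,678.74; Marchetti 1,308/4,949 × $755,550 = 199,688.70; Delacroix 3,499/4,949 × $755,550 = 534,182.55.
After rounding ($50): Ibarra $21,700; Marchetti $199,700; Delacroix $534,200. Sum = $755,600.
Difference $755,550 − $755,600 = −$50 applied to Ibarra: Ibarra becomes $21,650.

Ibarra: $21,650 | Marchetti: $199,700 | Delacroix: $534,200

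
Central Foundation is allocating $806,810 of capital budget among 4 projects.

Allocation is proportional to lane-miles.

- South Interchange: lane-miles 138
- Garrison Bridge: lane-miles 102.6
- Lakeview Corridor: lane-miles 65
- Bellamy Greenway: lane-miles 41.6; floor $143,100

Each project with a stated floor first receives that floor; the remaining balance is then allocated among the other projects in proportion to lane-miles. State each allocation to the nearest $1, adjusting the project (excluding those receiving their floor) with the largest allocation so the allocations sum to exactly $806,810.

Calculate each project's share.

Guaranteed amounts: Bellamy Greenway $143,100. Remaining pool $663,710.
Remaining pool split over remaining lane-miles 305.6: South Interchange 299,711.98 → $299,712; Garrison Bridge 222,829.34 → $222,829; Lakeview Corridor 141,168.68 → $141,169.

South Interchange: $299,712 | Garrison Bridge: $222,829 | Lakeview Corridor: $141,169 | Bellamy Greenway: $143,100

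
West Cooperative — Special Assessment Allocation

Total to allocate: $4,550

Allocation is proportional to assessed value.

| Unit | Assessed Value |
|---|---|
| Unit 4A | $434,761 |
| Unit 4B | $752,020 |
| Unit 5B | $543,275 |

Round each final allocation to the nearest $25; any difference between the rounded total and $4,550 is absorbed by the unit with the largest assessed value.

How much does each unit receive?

Assessed value total: 434,761 + 752,020 + 543,275 = 1,730,056.
Pro-rata amounts: Unit 4A 1,143.41; Unit 4B 1,977.79; Unit 5B 1,428.80.
At nearest $25: Unit 4A $1,150; Unit 4B $1,975; Unit 5B $1,425. Sum = $4,550.
No rounding difference to absorb.

Unit 4A: $1,150 · Unit 4B: $1,975 · Unit 5B: $1,425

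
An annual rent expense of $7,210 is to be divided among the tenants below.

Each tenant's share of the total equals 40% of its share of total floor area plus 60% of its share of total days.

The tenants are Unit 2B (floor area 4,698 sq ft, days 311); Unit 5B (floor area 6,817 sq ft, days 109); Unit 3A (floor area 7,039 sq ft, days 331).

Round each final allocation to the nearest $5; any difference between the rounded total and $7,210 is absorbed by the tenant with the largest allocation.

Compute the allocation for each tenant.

Unit 2B: $2,520; Unit 5B: $1,685; Unit 3A: $3,005

Totals — floor area 18,554, days 751.
Composite weights (40% floor area + 60% days): Unit 2B 0.3498; Unit 5B 0.2340; Unit 3A 0.4162.
Unrounded shares: Unit 2B 2,521.71; Unit 5B 1,687.497; Unit 3A 3,000.80.
At nearest $5: Unit 2B $2,520; Unit 5B $1,685; Unit 3A $3,000. Sum = $7,205.
Difference $7,210 − $7,205 = +$5 applied to largest allocation (Unit 3A): Unit 3A becomes $3,005.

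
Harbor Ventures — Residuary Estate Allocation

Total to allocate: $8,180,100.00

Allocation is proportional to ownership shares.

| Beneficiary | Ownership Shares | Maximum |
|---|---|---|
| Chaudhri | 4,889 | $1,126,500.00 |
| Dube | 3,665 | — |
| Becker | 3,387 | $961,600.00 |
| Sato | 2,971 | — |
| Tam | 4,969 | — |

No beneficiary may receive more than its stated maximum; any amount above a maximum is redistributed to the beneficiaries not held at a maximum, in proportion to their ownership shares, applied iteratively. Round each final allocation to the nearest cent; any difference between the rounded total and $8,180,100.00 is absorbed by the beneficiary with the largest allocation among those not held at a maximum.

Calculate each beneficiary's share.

Chaudhri: $1,126,500.00 · Dube: $1,923,927.62 · Becker: $961,600.00 · Sato: $1,559,614.99 · Tam: $2,608,457.39

Sum of ownership shares: 19,881.
Unconstrained shares: Chaudhri 2,011,594.4319; Dube 1,507,975.7809; Becker 1,393,591.8062; Sato 1,222,427.2974; Tam 2,044,510.6836.
Cap binds for Chaudhri ($1,126,500.00), Becker ($961,600.00); balance $6,092,000.00 reallocated over remaining ownership shares 11,605.
Remaining shares: Dube 1,923,927.6174 → $1,923,927.62; Sato 1,559,614.9935 → $1,559,614.99; Tam 2,608,457.3891 → $2,608,457.39.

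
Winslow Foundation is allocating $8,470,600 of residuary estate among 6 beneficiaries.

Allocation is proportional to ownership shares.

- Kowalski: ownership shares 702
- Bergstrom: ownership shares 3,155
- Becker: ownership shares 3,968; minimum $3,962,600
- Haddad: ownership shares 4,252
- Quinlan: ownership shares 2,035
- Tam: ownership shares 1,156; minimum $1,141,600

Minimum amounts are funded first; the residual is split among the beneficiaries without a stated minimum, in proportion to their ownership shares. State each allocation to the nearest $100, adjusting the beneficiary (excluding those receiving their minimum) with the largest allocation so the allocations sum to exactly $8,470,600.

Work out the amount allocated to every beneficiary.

Kowalski: $233,000; Bergstrom: $1,047,000; Becker: $3,962,600; Haddad: $1,411,100; Quinlan: $675,300; Tam: $1,141,600

Minimums first: Becker $3,962,600; Tam $1,141,600. Remaining pool $3,366,400.
Remaining pool split over remaining ownership shares 10,144: Kowalski 232,966.56 → $233,000; Bergstrom 1,047,022.08 → $1,047,000; Haddad 1,411,073.82 → $1,411,100; Quinlan 675,337.54 → $675,300.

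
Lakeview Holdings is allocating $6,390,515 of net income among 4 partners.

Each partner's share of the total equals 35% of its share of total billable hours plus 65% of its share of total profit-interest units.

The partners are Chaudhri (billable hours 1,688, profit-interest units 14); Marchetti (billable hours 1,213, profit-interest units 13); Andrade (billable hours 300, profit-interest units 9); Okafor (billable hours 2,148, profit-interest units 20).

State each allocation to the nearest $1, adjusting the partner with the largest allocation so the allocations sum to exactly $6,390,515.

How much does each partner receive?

Chaudhri: $1,744,295 · Marchetti: $1,471,498 · Andrade: $793,025 · Okafor: $2,381,697

Billable hours total 5,349; profit-interest units total 56.
Blended shares (35% billable hours + 65% profit-interest units): Chaudhri 0.2730; Marchetti 0.2303; Andrade 0.1241; Okafor 0.3727.
Proportional shares: Chaudhri 1,744,294.59; Marchetti 1,471,498.09; Andrade 793,025.35; Okafor 2,381,696.96.
Rounded to nearest $1: Chaudhri $1,744,295; Marchetti $1,471,498; Andrade $793,025; Okafor $2,381,697. Sum = $6,390,515.
No rounding difference to absorb.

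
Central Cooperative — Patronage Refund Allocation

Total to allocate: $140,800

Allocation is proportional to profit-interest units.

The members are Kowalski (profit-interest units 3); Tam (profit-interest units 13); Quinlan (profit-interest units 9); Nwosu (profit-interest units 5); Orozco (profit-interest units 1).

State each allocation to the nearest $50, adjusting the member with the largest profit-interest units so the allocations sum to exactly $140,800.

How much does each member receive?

Sum of profit-interest units: 3 + 13 + 9 + 5 + 1 = 31.
Raw shares: Kowalski 13,625.81; Tam 59,045.16; Quinlan 40,877.42; Nwosu 22,709.68; Orozco 4,541.94.
After rounding ($50): Kowalski $13,650; Tam $59,050; Quinlan $40,900; Nwosu $22,700; Orozco $4,550. Sum = $140,850.
Difference $140,800 − $140,850 = −$50 applied to largest profit-interest units (Tam): Tam becomes $59,000.

Kowalski: $13,650; Tam: $59,000; Quinlan: $40,900; Nwosu: $22,700; Orozco: $4,550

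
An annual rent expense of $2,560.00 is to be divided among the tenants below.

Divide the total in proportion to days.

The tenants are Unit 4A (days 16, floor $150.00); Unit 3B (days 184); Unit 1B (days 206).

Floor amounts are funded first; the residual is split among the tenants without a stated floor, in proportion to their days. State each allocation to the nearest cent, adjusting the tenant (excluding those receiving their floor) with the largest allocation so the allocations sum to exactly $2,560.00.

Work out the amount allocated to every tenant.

Unit 4A: $150.00; Unit 3B: $1,137.03; Unit 1B: $1,272.97

Guaranteed amounts: Unit 4A $150.00. Remaining pool $2,410.00.
Remaining pool split over remaining days 390: Unit 3B 1,137.0256 → $1,137.03; Unit 1B 1,272.9744 → $1,272.97.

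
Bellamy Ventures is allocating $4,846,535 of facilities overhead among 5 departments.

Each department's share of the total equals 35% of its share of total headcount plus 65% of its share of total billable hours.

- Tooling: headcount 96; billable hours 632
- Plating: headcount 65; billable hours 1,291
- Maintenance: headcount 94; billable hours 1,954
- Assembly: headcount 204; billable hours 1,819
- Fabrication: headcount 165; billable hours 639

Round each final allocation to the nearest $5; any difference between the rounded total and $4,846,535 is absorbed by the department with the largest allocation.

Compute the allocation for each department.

Tooling: $575,245 · Plating: $818,680 · Maintenance: $1,227,210 · Assembly: $1,459,105 · Fabrication: $766,295

Totals — headcount 624, billable hours 6,335.
Blended shares (35% headcount + 65% billable hours): Tooling 0.1187; Plating 0.1689; Maintenance 0.2532; Assembly 0.3011; Fabrication 0.1581.
Proportional shares: Tooling 575,246.13; Plating 818,680.78; Maintenance 1,227,209.08; Assembly 1,459,101.72; Fabrication 766,297.29.
Rounded to nearest $5: Tooling $575,245; Plating $818,680; Maintenance $1,227,210; Assembly $1,459,100; Fabrication $766,295. Sum = $4,846,530.
Difference $4,846,535 − $4,846,530 = +$5 applied to largest allocation (Assembly): Assembly becomes $1,459,105.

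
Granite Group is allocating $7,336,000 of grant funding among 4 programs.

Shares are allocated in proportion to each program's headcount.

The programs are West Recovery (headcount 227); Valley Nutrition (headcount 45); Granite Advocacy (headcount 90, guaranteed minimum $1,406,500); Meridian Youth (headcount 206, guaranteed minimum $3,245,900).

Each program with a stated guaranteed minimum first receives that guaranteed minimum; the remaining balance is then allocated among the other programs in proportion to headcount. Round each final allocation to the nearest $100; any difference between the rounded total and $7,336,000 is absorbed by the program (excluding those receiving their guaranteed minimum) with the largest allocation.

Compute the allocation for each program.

West Recovery: $2,239,600; Valley Nutrition: $444,000; Granite Advocacy: $1,406,500; Meridian Youth: $3,245,900

Fund the minimums — Granite Advocacy $1,406,500; Meridian Youth $3,245,900. Residual $2,683,600.
Residual split over remaining headcount 272: West Recovery 2,239,622.06 → $2,239,600; Valley Nutrition 443,977.94 → $444,000.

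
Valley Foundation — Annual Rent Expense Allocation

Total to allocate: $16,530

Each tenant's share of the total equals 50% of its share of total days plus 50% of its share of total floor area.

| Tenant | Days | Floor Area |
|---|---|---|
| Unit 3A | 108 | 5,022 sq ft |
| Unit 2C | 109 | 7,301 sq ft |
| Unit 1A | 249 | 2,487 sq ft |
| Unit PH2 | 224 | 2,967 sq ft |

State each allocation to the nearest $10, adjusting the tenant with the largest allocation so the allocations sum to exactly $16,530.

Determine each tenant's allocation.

Days total 690; floor area total 17,777.
Combined weights (50% days + 50% floor area): Unit 3A 0.2195; Unit 2C 0.2843; Unit 1A 0.2504; Unit PH2 0.2458.
Unrounded shares: Unit 3A 3,628.51; Unit 2C 4,700.06; Unit 1A 4,138.86; Unit PH2 4,062.57.
Rounded to nearest $10: Unit 3A $3,630; Unit 2C $4,700; Unit 1A $4,140; Unit PH2 $4,060. Sum = $16,530.
Sum already equals the total — no adjustment.

Unit 3A: $3,630 | Unit 2C: $4,700 | Unit 1A: $4,140 | Unit PH2: $4,060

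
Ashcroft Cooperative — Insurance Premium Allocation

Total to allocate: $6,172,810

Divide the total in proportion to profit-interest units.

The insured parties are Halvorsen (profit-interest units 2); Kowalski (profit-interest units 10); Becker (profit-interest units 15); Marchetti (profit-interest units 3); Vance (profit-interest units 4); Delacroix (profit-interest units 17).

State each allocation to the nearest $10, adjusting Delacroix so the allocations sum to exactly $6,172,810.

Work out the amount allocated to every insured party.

Halvorsen: $242,070 · Kowalski: $1,210,350 · Becker: $1,815,530 · Marchetti: $363,110 · Vance: $484,140 · Delacroix: $2,057,610

Sum of profit-interest units: 51.
Proportional shares: Halvorsen 2/51 × $6,172,810 = 242,070.98; Kowalski 10/51 × $6,172,810 = 1,210,354.90; Becker 15/51 × $6,172,810 = 1,815,532.35; Marchetti 3/51 × $6,172,810 = 363,106.47; Vance 4/51 × $6,172,810 = 484,141.96; Delacroix 17/51 × $6,172,810 = 2,057,603.33.
At nearest $10: Halvorsen $242,070; Kowalski $1,210,350; Becker $1,815,530; Marchetti $363,110; Vance $484,140; Delacroix $2,057,600. Sum = $6,172,800.
Difference $6,172,810 − $6,172,800 = +$10 applied to Delacroix: Delacroix becomes $2,057,610.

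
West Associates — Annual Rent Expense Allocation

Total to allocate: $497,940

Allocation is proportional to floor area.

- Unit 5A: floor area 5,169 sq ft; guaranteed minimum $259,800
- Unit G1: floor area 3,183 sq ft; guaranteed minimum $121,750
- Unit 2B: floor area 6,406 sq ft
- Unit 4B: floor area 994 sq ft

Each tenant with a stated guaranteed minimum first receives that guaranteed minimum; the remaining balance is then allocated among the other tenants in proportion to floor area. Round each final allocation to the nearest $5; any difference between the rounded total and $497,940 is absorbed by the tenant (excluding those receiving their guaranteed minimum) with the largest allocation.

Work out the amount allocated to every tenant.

Fund the minimums — Unit 5A $259,800; Unit G1 $121,750. Residual $116,390.
Residual split over remaining floor area 7,400: Unit 2B 100,755.99 → $100,755; Unit 4B 15,634.01 → $15,635.

Unit 5A: $259,800 | Unit G1: $121,750 | Unit 2B: $100,755 | Unit 4B: $15,635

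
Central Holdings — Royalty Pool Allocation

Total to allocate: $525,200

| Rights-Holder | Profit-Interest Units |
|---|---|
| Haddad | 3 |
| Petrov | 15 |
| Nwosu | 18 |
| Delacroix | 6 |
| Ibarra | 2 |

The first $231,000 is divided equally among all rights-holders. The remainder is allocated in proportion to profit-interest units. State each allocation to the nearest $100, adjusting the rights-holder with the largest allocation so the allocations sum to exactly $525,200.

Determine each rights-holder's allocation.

First tranche $231,000 split equally: $46,200 each.
Remainder $294,200 by profit-interest units (total 44): Haddad 20,059.09 → $20,100; Petrov 100,295.45 → $100,300; Nwosu 120,354.55 → $120,400; Delacroix 40,118.18 → $40,100; Ibarra 13,372.73 → $13,400.
Rounding difference −$100 on remainder applied to Nwosu.
Totals: Haddad $46,200 + $20,100 = $66,300; Petrov $46,200 + $100,300 = $146,500; Nwosu $46,200 + $120,300 = $166,500; Delacroix $46,200 + $40,100 = $86,300; Ibarra $46,200 + $13,400 = $59,600.

Haddad: $66,300; Petrov: $146,500; Nwosu: $166,500; Delacroix: $86,300; Ibarra: $59,600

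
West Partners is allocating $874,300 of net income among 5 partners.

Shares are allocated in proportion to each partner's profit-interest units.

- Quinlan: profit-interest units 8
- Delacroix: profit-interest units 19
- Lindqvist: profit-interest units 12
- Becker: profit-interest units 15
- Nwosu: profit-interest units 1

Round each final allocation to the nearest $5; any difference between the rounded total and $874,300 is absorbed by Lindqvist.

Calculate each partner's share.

Quinlan: $127,170; Delacroix: $302,030; Lindqvist: $190,760; Becker: $238,445; Nwosu: $15,895

Combined profit-interest units = 55.
Pro-rata amounts: Quinlan 8/55 × $874,300 = 127,170.91; Delacroix 19/55 × $874,300 = 302,030.91; Lindqvist 12/55 × $874,300 = 190,756.36; Becker 15/55 × $874,300 = 238,445.45; Nwosu 1/55 × $874,300 = 15,896.36.
After rounding ($5): Quinlan $127,170; Delacroix $302,030; Lindqvist $190,755; Becker $238,445; Nwosu $15,895. Sum = $874,295.
Difference $874,300 − $874,295 = +$5 applied to Lindqvist: Lindqvist becomes $190,760.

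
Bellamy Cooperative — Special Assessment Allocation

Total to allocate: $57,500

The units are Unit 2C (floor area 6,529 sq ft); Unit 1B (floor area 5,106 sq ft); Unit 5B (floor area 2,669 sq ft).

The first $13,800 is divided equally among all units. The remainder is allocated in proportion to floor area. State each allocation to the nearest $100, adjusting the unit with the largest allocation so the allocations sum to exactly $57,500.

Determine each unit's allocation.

Unit 2C: $24,500 · Unit 1B: $20,200 · Unit 5B: $12,800

$13,800 shared equally gives $4,600 per unit.
Remainder $43,700 by floor area (total 14,304): Unit 2C 19,946.68 → $19,900; Unit 1B 15,599.29 → $15,600; Unit 5B 8,154.03 → $8,200.
Totals: Unit 2C $4,600 + $19,900 = $24,500; Unit 1B $4,600 + $15,600 = $20,200; Unit 5B $4,600 + $8,200 = $12,800.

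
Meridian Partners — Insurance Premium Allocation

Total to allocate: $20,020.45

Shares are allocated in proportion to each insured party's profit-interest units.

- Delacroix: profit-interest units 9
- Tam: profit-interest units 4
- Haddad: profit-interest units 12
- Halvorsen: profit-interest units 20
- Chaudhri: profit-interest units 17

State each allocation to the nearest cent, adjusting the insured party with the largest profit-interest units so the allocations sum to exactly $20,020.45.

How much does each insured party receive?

Delacroix: $2,906.19 | Tam: $1,291.64 | Haddad: $3,874.93 | Halvorsen: $6,458.21 | Chaudhri: $5,489.48

Total profit-interest units = 9 + 4 + 12 + 20 + 17 = 62.
Pro-rata amounts: Delacroix 2,906.1944; Tam 1,291.6419; Haddad 3,874.9258; Halvorsen 6,458.2097; Chaudhri 5,489.4782.
After rounding (cent): Delacroix $2,906.19; Tam $1,291.64; Haddad $3,874.93; Halvorsen $6,458.21; Chaudhri $5,489.48. Sum = $20,020.45.
Sum already equals the total — no adjustment.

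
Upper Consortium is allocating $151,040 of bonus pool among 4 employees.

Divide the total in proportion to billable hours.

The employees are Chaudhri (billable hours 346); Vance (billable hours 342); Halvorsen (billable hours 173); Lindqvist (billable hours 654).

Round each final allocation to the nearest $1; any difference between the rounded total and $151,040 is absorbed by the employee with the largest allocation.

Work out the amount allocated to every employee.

Combined billable hours = 1,515.
Pro-rata amounts: Chaudhri 346/1,515 × $151,040 = 34,494.94; Vance 342/1,515 × $151,040 = 34,096.16; Halvorsen 173/1,515 × $151,040 = 17,247.47; Lindqvist 654/1,515 × $151,040 = 65,201.43.
After rounding ($1): Chaudhri $34,495; Vance $34,096; Halvorsen $17,247; Lindqvist $65,201. Sum = $151,039.
Difference $151,040 − $151,039 = +$1 applied to largest allocation (Lindqvist): Lindqvist becomes $65,202.

Chaudhri: $34,495; Vance: $34,096; Halvorsen: $17,247; Lindqvist: $65,202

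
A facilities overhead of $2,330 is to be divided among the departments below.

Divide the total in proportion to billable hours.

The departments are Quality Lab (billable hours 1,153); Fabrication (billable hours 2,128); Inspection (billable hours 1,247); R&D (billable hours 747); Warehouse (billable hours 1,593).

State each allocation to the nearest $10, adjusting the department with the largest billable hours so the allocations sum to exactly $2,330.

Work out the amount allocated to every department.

Quality Lab: $390 · Fabrication: $730 · Inspection: $420 · R&D: $250 · Warehouse: $540

Sum of billable hours: 1,153 + 2,128 + 1,247 + 747 + 1,593 = 6,868.
Raw shares: Quality Lab 391.16; Fabrication 721.93; Inspection 423.05; R&D 253.42; Warehouse 540.43.
After rounding ($10): Quality Lab $390; Fabrication $720; Inspection $420; R&D $250; Warehouse $540. Sum = $2,320.
Difference $2,330 − $2,320 = +$10 applied to largest billable hours (Fabrication): Fabrication becomes $730.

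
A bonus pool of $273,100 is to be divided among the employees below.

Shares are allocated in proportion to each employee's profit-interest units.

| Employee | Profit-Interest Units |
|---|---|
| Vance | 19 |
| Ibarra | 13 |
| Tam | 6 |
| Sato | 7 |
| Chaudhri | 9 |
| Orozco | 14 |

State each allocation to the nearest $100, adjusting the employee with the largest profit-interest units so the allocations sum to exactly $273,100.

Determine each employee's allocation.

Vance: $76,400 | Ibarra: $52,200 | Tam: $24,100 | Sato: $28,100 | Chaudhri: $36,100 | Orozco: $56,200

Profit-interest units total: 68.
Proportional shares: Vance 19/68 × $273,100 = 76,307.35; Ibarra 13/68 × $273,100 = 52,210.29; Tam 6/68 × $273,100 = 24,097.06; Sato 7/68 × $273,100 = 28,113.24; Chaudhri 9/68 × $273,100 = 36,145.59; Orozco 14/68 × $273,100 = 56,226.47.
Rounded to nearest $100: Vance $76,300; Ibarra $52,200; Tam $24,100; Sato $28,100; Chaudhri $36,100; Orozco $56,200. Sum = $273,000.
Difference $273,100 − $273,000 = +$100 applied to largest profit-interest units (Vance): Vance becomes $76,400.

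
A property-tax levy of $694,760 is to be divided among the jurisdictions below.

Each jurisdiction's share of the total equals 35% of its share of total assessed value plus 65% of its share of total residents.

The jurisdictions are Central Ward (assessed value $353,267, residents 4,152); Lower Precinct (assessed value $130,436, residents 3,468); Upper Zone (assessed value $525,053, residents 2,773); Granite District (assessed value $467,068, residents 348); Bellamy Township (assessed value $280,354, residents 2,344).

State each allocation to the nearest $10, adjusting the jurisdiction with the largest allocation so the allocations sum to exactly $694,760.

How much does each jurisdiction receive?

Central Ward: $192,210 | Lower Precinct: $137,750 | Upper Zone: $168,400 | Granite District: $76,680 | Bellamy Township: $119,720

Totals — assessed value 1,756,178, residents 13,085.
Combined weights (35% assessed value + 65% residents): Central Ward 0.2767; Lower Precinct 0.1983; Upper Zone 0.2424; Granite District 0.1104; Bellamy Township 0.1723.
Pro-rata amounts: Central Ward 192,209.72; Lower Precinct 137,749.39; Upper Zone 168,403.24; Granite District 76,682.02; Bellamy Township 119,715.64.
Rounded to nearest $10: Central Ward $192,210; Lower Precinct $137,750; Upper Zone $168,400; Granite District $76,680; Bellamy Township $119,720. Sum = $694,760.
Sum already equals the total — no adjustment.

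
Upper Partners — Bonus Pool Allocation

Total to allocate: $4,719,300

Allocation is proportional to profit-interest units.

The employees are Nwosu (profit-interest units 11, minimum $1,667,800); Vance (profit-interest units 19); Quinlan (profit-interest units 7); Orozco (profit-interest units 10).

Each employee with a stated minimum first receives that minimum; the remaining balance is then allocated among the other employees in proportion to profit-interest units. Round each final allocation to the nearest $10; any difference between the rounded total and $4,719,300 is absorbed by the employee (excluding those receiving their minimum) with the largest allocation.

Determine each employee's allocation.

Guaranteed amounts: Nwosu $1,667,800. Balance $3,051,500.
Balance split over remaining profit-interest units 36: Vance 1,610,513.89 → $1,610,510; Quinlan 593,347.22 → $593,350; Orozco 847,638.89 → $847,640.

Nwosu: $1,667,800 · Vance: $1,610,510 · Quinlan: $593,350 · Orozco: $847,640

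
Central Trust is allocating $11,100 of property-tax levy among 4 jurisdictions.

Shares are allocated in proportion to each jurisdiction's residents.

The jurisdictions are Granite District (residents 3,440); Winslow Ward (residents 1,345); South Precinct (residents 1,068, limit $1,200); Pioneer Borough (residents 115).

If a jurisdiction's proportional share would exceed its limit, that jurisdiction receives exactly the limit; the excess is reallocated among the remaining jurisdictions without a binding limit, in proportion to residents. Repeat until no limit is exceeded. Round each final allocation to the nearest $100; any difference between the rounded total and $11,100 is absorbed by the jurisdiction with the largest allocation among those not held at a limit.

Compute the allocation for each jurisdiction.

Residents total: 5,968.
Unconstrained shares: Granite District 6,398.12; Winslow Ward 2,501.59; South Precinct 1,986.39; Pioneer Borough 213.89.
Cap binds for South Precinct ($1,200); residual $9,900 reallocated over remaining residents 4,900.
Remaining shares: Granite District 6,950.20 → $7,000; Winslow Ward 2,717.45 → $2,700; Pioneer Borough 232.35 → $200.

Granite District: $7,000 · Winslow Ward: $2,700 · South Precinct: $1,200 · Pioneer Borough: $200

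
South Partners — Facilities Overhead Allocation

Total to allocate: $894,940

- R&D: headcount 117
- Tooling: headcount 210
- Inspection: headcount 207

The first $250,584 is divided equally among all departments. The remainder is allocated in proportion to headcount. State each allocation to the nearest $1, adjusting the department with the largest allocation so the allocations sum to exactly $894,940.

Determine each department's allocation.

R&D: $224,707; Tooling: $336,927; Inspection: $333,306

$250,584 shared equally gives $83,528 per department.
Remainder $644,356 by headcount (total 534): R&D 141,179.12 → $141,179; Tooling 253,398.43 → $253,398; Inspection 249,778.45 → $249,778.
Rounding difference +$1 on remainder applied to Tooling.
Totals: R&D $83,528 + $141,179 = $224,707; Tooling $83,528 + $253,399 = $336,927; Inspection $83,528 + $249,778 = $333,306.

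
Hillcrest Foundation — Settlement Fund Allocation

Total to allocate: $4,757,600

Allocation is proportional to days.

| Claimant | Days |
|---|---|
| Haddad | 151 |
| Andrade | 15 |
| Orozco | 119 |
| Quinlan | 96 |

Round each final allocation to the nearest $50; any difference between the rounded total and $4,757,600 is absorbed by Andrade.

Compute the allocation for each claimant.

Haddad: $1,885,550; Andrade: $187,350; Orozco: $1,485,950; Quinlan: $1,198,750

Combined days = 381.
Unrounded shares: Haddad 151/381 × $4,757,600 = 1,885,558.01; Andrade 15/381 × $4,757,600 = 187,307.09; Orozco 119/381 × $4,757,600 = 1,485,969.55; Quinlan 96/381 × $4,757,600 = 1,198,765.35.
After rounding ($50): Haddad $1,885,550; Andrade $187,300; Orozco $1,485,950; Quinlan $1,198,750. Sum = $4,757,550.
Difference $4,757,600 − $4,757,550 = +$50 applied to Andrade: Andrade becomes $187,350.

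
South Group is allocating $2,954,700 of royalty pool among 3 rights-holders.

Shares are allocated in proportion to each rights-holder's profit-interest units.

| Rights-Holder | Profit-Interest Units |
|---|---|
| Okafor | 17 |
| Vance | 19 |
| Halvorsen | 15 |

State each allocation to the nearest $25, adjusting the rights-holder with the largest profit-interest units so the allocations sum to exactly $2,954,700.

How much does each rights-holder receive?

Combined profit-interest units = 17 + 19 + 15 = 51.
Unrounded shares: Okafor 984,900.00; Vance 1,100,770.59; Halvorsen 869,029.41.
Rounded to nearest $25: Okafor $984,900; Vance $1,100,775; Halvorsen $869,025. Sum = $2,954,700.
Sum already equals the total — no adjustment.

Okafor: $984,900 | Vance: $1,100,775 | Halvorsen: $869,025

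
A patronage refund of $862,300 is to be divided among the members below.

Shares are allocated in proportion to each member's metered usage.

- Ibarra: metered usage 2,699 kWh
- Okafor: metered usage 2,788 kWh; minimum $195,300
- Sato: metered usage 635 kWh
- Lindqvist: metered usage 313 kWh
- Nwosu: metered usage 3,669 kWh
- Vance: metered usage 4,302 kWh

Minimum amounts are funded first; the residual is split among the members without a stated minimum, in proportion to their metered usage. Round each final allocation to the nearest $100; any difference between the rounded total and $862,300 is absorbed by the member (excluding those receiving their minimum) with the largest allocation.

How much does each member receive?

Ibarra: $155,000 · Okafor: $195,300 · Sato: $36,500 · Lindqvist: $18,000 · Nwosu: $210,600 · Vance: $246,900

Guaranteed amounts: Okafor $195,300. Balance $667,000.
Balance split over remaining metered usage 11,618: Ibarra 154,952.06 → $155,000; Sato 36,455.93 → $36,500; Lindqvist 17,969.62 → $18,000; Nwosu 210,640.64 → $210,600; Vance 246,981.75 → $247,000.
Rounding difference −$100 applied to Vance → $246,900.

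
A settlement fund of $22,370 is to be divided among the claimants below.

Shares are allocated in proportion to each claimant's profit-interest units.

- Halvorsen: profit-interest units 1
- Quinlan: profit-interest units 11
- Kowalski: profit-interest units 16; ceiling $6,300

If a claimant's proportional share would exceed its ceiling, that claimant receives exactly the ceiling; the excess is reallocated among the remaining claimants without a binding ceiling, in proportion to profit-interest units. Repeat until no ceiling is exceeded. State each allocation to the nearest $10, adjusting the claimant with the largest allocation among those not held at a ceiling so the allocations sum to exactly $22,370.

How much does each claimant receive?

Sum of profit-interest units: 28.
Proportional shares (ignoring caps): Halvorsen 798.93; Quinlan 8,788.21; Kowalski 12,782.86.
Held at cap: Kowalski ($6,300); remaining pool $16,070 reallocated over remaining profit-interest units 12.
Shares after redistribution: Halvorsen 1,339.17 → $1,340; Quinlan 14,730.83 → $14,730.

Halvorsen: $1,340; Quinlan: $14,730; Kowalski: $6,300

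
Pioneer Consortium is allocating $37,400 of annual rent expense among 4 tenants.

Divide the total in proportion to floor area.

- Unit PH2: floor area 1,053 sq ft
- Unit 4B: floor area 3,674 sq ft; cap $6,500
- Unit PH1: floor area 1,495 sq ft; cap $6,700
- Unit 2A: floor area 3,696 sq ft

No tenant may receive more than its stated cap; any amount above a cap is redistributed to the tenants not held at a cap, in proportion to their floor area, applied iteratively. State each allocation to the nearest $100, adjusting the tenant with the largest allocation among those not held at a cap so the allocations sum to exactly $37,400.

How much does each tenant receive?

Unit PH2: $5,400 | Unit 4B: $6,500 | Unit PH1: $6,700 | Unit 2A: $18,800

Floor area total: 9,918.
Proportional shares (ignoring caps): Unit PH2 3,970.78; Unit 4B 13,854.37; Unit PH1 5,637.53; Unit 2A 13,937.33.
Cap binds for Unit 4B ($6,500); balance $30,900 reallocated over remaining floor area 6,244.
Cap binds for Unit PH1 ($6,700); balance $24,200 reallocated over remaining floor area 4,749.
Shares after redistribution: Unit PH2 5,365.89 → $5,400; Unit 2A 18,834.11 → $18,800.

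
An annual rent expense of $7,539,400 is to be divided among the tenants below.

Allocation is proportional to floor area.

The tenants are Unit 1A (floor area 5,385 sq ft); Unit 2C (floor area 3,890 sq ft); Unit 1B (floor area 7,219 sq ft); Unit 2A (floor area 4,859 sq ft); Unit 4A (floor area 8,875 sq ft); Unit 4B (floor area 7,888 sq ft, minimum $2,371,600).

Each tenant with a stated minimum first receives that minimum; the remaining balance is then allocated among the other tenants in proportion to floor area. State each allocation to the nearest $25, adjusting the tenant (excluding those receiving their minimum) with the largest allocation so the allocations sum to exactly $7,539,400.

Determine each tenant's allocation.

Unit 1A: $920,625 | Unit 2C: $665,025 | Unit 1B: $1,234,175 | Unit 2A: $830,700 | Unit 4A: $1,517,275 | Unit 4B: $2,371,600

Fund the minimums — Unit 4B $2,371,600. Residual $5,167,800.
Residual split over remaining floor area 30,228: Unit 1A 920,623.36 → $920,625; Unit 2C 665,037.12 → $665,025; Unit 1B 1,234,165.28 → $1,234,175; Unit 2A 830,698.03 → $830,700; Unit 4A 1,517,276.20 → $1,517,275.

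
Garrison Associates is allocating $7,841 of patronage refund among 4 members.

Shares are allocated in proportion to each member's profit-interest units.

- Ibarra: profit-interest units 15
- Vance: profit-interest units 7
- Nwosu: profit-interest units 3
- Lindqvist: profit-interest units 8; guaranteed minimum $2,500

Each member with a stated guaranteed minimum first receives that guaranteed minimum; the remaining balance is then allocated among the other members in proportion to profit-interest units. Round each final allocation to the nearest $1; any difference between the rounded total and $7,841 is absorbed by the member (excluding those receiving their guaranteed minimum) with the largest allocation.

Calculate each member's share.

Ibarra: $3,205 | Vance: $1,495 | Nwosu: $641 | Lindqvist: $2,500

Fund the minimums — Lindqvist $2,500. Residual $5,341.
Residual split over remaining profit-interest units 25: Ibarra 3,204.60 → $3,205; Vance 1,495.48 → $1,495; Nwosu 640.92 → $641.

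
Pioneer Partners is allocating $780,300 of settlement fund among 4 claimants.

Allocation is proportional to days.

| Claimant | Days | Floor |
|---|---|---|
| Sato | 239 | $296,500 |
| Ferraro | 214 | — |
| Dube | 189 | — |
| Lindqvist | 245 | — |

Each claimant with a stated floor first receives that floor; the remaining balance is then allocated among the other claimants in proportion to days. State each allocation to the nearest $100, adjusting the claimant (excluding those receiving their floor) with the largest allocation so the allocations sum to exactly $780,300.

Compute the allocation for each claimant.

Sato: $296,500 · Ferraro: $159,800 · Dube: $141,100 · Lindqvist: $182,900

Minimums first: Sato $296,500. Residual $483,800.
Residual split over remaining days 648: Ferraro 159,773.46 → $159,800; Dube 141,108.33 → $141,100; Lindqvist 182,918.21 → $182,900.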